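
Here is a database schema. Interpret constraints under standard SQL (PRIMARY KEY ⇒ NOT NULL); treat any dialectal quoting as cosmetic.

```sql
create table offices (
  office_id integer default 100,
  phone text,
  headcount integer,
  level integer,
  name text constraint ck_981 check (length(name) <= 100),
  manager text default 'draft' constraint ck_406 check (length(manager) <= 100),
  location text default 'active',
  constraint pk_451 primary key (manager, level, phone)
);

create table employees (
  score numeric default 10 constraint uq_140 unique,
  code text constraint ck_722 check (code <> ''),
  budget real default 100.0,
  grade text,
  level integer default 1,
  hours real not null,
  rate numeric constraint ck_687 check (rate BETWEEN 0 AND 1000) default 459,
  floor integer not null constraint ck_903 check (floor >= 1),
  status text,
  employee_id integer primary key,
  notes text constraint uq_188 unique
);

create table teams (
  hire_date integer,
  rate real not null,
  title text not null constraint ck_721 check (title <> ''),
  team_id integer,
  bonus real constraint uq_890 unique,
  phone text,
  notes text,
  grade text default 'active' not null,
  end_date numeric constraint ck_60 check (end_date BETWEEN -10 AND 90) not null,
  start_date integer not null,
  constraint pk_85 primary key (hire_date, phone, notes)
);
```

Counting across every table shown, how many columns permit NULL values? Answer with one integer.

offices: 4 nullable (office_id, headcount, name, location — PK (manager, level, phone) and explicit NOT NULL columns excluded).
employees: 8 nullable (score, code, budget, grade, level, rate, status, notes — PK (employee_id) and explicit NOT NULL columns excluded).
teams: 2 nullable (team_id, bonus — PK (hire_date, phone, notes) and explicit NOT NULL columns excluded).
Total: 4 + 8 + 2 = 14.

14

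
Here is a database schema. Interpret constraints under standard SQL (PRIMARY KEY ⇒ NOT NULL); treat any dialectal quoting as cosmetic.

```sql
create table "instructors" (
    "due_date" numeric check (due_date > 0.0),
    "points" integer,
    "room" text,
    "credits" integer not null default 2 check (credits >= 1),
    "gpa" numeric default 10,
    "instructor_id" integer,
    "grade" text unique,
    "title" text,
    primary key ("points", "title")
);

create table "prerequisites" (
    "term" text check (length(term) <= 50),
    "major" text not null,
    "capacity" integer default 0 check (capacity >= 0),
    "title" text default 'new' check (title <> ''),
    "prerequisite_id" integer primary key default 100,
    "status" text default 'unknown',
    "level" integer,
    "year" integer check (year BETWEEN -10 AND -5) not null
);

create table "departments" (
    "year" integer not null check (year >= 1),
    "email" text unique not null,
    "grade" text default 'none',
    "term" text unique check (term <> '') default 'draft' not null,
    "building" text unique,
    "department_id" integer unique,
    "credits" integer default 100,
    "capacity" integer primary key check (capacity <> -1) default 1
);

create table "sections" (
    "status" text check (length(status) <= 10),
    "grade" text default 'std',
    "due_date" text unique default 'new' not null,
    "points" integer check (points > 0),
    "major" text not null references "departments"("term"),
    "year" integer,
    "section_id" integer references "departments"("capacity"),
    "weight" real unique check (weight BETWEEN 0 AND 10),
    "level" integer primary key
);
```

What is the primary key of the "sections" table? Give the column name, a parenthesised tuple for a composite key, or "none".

level is declared PRIMARY KEY inline on the column.

level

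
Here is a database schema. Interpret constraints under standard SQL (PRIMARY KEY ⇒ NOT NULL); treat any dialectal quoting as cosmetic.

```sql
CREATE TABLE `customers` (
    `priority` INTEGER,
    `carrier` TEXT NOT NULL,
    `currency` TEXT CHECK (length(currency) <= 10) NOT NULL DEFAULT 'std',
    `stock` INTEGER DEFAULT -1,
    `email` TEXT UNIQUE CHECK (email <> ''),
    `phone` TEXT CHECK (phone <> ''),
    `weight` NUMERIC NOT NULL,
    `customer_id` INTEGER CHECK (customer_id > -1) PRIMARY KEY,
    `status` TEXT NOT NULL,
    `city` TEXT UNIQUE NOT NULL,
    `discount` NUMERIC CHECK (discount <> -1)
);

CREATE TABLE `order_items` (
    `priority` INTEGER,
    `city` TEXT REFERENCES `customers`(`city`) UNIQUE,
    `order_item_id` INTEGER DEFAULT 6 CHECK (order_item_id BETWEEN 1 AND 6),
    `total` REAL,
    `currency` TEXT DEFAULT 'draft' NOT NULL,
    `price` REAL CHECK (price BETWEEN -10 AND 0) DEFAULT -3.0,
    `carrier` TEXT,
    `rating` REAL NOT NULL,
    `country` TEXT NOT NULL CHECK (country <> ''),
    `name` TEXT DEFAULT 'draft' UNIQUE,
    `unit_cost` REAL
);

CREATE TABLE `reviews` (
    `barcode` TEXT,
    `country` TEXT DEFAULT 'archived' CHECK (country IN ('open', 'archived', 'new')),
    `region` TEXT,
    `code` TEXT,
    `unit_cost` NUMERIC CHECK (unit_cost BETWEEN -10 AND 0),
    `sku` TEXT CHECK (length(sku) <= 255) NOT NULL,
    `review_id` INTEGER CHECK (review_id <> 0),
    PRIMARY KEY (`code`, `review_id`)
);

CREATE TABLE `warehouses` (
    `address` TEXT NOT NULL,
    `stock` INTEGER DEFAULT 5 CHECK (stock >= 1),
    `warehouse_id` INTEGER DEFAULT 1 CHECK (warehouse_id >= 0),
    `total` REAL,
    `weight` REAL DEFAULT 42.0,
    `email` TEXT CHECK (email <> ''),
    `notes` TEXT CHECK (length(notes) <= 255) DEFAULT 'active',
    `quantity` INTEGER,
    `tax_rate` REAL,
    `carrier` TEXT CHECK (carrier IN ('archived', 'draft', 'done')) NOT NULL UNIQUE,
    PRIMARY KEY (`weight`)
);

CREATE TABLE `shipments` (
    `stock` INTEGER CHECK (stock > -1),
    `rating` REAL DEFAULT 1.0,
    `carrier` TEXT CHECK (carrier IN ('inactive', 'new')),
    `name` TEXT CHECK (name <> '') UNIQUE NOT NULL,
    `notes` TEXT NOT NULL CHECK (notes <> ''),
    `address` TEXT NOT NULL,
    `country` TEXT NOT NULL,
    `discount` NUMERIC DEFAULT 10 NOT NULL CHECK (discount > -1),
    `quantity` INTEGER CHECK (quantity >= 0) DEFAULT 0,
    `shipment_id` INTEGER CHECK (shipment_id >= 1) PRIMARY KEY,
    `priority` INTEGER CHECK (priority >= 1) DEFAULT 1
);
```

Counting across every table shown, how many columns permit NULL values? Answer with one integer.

29

customers: 5 nullable (priority, stock, email, phone, discount — PK (customer_id) and explicit NOT NULL columns excluded).
order_items: 8 nullable (priority, city, order_item_id, total, price, carrier, name, unit_cost — PK none and explicit NOT NULL columns excluded).
reviews: 4 nullable (barcode, country, region, unit_cost — PK (code, review_id) and explicit NOT NULL columns excluded).
warehouses: 7 nullable (stock, warehouse_id, total, email, notes, quantity, tax_rate — PK (weight) and explicit NOT NULL columns excluded).
shipments: 5 nullable (stock, rating, carrier, quantity, priority — PK (shipment_id) and explicit NOT NULL columns excluded).
Total: 5 + 8 + 4 + 7 + 5 = 29.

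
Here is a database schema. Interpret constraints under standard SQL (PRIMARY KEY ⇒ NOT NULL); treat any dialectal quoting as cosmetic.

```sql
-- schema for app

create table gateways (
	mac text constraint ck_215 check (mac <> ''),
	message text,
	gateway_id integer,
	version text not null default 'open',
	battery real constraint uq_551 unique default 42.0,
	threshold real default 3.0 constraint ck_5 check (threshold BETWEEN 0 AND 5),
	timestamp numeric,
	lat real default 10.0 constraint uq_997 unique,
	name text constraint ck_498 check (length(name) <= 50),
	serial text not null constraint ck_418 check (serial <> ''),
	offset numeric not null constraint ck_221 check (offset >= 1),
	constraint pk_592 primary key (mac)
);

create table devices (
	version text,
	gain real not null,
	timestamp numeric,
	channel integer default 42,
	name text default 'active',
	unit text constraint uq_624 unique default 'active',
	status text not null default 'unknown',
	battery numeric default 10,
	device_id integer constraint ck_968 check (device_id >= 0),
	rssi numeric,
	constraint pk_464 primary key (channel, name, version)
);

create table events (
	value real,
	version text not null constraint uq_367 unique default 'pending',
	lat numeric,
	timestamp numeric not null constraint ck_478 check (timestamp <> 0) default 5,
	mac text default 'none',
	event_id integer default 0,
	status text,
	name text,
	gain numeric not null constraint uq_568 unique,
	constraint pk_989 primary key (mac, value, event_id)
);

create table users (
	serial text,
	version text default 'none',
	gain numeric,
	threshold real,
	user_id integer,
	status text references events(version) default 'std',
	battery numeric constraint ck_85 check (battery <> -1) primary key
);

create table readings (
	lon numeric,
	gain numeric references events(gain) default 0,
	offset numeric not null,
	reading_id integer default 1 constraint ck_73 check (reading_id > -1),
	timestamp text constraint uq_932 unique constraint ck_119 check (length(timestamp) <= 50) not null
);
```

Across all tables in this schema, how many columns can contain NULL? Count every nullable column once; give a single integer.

gateways: 7 nullable (message, gateway_id, battery, threshold, timestamp, lat, name — PK (mac) and explicit NOT NULL columns excluded).
devices: 5 nullable (timestamp, unit, battery, device_id, rssi — PK (channel, name, version) and explicit NOT NULL columns excluded).
events: 3 nullable (lat, status, name — PK (mac, value, event_id) and explicit NOT NULL columns excluded).
users: 6 nullable (serial, version, gain, threshold, user_id, status — PK (battery) and explicit NOT NULL columns excluded).
readings: 3 nullable (lon, gain, reading_id — PK none and explicit NOT NULL columns excluded).
Total: 7 + 5 + 3 + 6 + 3 = 24.

24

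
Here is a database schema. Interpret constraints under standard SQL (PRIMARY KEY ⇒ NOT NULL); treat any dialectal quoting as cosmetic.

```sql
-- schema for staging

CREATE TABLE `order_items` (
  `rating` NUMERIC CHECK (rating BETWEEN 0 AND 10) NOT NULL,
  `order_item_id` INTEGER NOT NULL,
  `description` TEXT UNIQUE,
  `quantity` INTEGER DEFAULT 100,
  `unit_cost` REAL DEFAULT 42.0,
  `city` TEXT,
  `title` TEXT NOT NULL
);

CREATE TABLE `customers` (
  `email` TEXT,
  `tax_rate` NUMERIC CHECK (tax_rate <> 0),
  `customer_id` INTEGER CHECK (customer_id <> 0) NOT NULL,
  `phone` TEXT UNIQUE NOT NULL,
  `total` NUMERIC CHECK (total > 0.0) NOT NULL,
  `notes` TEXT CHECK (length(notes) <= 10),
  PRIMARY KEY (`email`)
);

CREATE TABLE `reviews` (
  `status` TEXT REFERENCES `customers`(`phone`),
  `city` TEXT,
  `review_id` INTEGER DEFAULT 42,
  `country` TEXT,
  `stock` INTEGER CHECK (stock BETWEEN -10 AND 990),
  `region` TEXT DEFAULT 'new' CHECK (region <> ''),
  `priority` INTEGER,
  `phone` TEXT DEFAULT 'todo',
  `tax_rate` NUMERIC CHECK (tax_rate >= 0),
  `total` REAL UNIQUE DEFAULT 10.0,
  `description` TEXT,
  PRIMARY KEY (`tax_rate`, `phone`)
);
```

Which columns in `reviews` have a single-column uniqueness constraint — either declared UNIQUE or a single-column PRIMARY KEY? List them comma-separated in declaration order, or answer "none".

total

- status: no UNIQUE or single-column PK constraint.
- city: no UNIQUE or single-column PK constraint.
- review_id: no UNIQUE or single-column PK constraint.
- country: no UNIQUE or single-column PK constraint.
- stock: no UNIQUE or single-column PK constraint.
- region: no UNIQUE or single-column PK constraint.
- priority: no UNIQUE or single-column PK constraint.
- phone: part of a composite PRIMARY KEY — only the tuple is unique, not this column on its own.
- tax_rate: part of a composite PRIMARY KEY — only the tuple is unique, not this column on its own.
- total: declared UNIQUE → unique.
- description: no UNIQUE or single-column PK constraint.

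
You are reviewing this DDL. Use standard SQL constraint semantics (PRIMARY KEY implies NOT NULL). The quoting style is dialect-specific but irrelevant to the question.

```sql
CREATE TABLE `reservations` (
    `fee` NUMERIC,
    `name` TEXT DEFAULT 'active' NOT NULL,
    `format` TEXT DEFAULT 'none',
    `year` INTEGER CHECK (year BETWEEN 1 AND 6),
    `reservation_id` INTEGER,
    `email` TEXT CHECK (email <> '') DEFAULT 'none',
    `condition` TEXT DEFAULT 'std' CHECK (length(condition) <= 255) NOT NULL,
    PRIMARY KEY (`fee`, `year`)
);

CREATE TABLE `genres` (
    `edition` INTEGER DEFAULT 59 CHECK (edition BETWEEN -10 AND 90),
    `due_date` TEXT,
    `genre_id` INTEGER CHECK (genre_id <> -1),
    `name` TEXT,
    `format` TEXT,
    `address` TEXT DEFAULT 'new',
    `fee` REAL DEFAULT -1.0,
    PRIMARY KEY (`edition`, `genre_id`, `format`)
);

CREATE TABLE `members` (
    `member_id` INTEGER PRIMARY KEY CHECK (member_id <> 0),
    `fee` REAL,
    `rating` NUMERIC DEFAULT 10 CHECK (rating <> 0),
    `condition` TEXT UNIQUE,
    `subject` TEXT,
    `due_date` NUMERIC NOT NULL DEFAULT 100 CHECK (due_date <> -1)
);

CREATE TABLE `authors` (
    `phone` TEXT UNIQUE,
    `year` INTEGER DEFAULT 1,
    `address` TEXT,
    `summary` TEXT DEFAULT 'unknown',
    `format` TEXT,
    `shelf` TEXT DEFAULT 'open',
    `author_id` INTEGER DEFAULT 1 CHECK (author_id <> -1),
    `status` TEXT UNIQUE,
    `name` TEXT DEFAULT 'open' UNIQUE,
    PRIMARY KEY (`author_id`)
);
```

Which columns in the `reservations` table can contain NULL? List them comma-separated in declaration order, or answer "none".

- fee: part of the PRIMARY KEY, which implies NOT NULL → not nullable.
- name: declared NOT NULL → not nullable.
- format: DEFAULT only fills an omitted column; an explicit NULL is still allowed → nullable.
- year: part of the PRIMARY KEY, which implies NOT NULL → not nullable.
- reservation_id: no NOT NULL constraint applies → nullable.
- email: CHECK does not forbid NULL (a CHECK constraint passes when its expression is NULL) → nullable.
- condition: declared NOT NULL → not nullable.

format, reservation_id, email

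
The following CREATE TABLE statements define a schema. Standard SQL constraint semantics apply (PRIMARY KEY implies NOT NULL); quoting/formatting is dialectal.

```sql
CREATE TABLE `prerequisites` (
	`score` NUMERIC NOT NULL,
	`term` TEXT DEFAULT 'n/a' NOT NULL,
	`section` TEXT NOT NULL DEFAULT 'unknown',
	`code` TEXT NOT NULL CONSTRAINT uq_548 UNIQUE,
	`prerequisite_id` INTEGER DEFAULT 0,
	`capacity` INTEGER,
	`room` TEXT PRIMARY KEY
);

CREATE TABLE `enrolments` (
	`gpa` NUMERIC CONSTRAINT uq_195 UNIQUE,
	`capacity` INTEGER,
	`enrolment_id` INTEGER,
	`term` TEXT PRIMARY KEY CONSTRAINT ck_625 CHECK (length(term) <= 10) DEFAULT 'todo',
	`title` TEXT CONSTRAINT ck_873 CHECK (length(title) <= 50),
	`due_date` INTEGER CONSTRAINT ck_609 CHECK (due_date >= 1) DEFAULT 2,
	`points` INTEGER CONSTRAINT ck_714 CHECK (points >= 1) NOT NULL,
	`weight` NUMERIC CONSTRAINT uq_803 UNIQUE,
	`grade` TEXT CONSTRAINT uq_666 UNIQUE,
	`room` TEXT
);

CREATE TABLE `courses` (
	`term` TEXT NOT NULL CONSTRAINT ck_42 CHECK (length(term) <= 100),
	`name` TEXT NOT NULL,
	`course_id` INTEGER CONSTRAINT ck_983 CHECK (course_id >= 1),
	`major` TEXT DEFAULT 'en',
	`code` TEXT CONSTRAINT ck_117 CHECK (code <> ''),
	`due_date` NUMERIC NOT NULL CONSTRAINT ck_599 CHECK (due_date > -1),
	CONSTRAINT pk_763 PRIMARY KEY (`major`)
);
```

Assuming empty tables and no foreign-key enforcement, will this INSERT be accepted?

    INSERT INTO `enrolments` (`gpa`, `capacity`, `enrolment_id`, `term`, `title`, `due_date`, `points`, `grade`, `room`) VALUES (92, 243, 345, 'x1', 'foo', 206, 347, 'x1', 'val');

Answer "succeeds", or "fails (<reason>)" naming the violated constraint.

succeeds

NOT NULL columns: points is supplied; term is supplied.
CHECK constraints: 'x1' satisfies (length(term) <= 10); 'foo' satisfies (length(title) <= 50); 206 satisfies (due_date >= 1); 347 satisfies (points >= 1).
No constraint is violated.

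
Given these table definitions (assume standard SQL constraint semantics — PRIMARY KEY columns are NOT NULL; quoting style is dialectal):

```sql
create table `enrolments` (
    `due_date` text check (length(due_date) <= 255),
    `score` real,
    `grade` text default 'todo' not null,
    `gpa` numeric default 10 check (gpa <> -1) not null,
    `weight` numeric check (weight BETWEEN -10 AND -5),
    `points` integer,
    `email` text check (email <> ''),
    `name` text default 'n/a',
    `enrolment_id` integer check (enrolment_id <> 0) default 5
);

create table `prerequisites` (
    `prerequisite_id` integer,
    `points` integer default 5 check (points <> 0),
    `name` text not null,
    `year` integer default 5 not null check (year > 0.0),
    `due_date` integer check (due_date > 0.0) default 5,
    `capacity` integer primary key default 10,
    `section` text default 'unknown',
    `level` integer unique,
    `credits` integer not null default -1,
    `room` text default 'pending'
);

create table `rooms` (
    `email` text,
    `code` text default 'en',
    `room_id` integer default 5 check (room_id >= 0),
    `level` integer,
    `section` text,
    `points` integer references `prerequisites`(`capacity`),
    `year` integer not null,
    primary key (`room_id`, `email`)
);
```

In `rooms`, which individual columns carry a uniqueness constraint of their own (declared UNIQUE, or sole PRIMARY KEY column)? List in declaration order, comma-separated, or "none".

none

- email: part of a composite PRIMARY KEY — only the tuple is unique, not this column on its own.
- code: no UNIQUE or single-column PK constraint.
- room_id: part of a composite PRIMARY KEY — only the tuple is unique, not this column on its own.
- level: no UNIQUE or single-column PK constraint.
- section: no UNIQUE or single-column PK constraint.
- points: no UNIQUE or single-column PK constraint.
- year: no UNIQUE or single-column PK constraint.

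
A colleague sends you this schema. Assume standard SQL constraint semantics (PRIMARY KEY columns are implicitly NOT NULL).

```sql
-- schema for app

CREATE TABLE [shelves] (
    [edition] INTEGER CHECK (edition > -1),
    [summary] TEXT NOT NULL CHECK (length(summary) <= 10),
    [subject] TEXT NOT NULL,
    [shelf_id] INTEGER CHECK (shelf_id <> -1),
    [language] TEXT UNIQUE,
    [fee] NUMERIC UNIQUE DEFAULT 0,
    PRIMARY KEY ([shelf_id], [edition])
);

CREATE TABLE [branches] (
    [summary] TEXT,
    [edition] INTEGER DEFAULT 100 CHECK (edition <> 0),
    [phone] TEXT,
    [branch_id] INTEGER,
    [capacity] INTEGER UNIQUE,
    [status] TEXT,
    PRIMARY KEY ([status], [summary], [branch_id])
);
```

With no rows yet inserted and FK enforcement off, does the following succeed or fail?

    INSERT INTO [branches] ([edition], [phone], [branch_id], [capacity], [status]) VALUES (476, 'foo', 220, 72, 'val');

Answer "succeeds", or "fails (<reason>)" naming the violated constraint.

fails (NOT NULL on summary)

summary is omitted from the column list and has no DEFAULT, so it would receive NULL.
But summary is part of the PRIMARY KEY (implied NOT NULL).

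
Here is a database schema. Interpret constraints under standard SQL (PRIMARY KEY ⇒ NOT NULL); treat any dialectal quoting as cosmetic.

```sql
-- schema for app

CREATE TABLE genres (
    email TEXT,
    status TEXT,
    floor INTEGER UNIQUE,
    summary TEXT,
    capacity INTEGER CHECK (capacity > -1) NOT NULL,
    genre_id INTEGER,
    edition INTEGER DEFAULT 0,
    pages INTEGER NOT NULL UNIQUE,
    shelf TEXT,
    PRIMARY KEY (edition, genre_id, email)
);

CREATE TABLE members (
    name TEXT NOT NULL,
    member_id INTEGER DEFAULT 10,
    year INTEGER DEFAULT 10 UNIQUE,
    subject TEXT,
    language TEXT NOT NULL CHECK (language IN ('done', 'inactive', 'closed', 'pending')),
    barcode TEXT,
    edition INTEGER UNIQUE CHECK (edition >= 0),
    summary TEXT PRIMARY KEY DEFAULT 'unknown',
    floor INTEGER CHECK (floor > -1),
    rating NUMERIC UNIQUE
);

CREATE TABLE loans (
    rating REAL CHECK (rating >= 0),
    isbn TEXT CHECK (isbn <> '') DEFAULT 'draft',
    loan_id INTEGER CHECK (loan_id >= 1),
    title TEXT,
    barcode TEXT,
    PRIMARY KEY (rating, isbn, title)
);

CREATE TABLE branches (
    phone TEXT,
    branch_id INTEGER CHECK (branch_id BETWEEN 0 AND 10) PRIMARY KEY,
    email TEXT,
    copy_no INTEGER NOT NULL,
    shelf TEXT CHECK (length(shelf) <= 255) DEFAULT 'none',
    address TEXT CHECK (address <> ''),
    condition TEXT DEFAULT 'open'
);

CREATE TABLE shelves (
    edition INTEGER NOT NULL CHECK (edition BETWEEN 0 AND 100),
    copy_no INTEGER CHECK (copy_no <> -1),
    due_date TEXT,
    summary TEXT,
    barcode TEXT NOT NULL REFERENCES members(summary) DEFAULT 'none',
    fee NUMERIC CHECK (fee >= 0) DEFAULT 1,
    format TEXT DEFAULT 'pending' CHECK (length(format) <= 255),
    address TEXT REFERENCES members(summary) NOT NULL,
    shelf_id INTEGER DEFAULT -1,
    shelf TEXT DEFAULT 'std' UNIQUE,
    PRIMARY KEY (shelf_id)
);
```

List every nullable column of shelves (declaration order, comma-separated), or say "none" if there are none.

copy_no, due_date, summary, fee, format, shelf

- edition: declared NOT NULL → not nullable.
- copy_no: CHECK does not forbid NULL (a CHECK constraint passes when its expression is NULL) → nullable.
- due_date: no NOT NULL constraint applies → nullable.
- summary: no NOT NULL constraint applies → nullable.
- barcode: declared NOT NULL → not nullable.
- fee: CHECK does not forbid NULL (a CHECK constraint passes when its expression is NULL) → nullable.
- format: CHECK does not forbid NULL (a CHECK constraint passes when its expression is NULL) → nullable.
- address: declared NOT NULL → not nullable.
- shelf_id: part of the PRIMARY KEY, which implies NOT NULL → not nullable.
- shelf: UNIQUE does not imply NOT NULL → nullable.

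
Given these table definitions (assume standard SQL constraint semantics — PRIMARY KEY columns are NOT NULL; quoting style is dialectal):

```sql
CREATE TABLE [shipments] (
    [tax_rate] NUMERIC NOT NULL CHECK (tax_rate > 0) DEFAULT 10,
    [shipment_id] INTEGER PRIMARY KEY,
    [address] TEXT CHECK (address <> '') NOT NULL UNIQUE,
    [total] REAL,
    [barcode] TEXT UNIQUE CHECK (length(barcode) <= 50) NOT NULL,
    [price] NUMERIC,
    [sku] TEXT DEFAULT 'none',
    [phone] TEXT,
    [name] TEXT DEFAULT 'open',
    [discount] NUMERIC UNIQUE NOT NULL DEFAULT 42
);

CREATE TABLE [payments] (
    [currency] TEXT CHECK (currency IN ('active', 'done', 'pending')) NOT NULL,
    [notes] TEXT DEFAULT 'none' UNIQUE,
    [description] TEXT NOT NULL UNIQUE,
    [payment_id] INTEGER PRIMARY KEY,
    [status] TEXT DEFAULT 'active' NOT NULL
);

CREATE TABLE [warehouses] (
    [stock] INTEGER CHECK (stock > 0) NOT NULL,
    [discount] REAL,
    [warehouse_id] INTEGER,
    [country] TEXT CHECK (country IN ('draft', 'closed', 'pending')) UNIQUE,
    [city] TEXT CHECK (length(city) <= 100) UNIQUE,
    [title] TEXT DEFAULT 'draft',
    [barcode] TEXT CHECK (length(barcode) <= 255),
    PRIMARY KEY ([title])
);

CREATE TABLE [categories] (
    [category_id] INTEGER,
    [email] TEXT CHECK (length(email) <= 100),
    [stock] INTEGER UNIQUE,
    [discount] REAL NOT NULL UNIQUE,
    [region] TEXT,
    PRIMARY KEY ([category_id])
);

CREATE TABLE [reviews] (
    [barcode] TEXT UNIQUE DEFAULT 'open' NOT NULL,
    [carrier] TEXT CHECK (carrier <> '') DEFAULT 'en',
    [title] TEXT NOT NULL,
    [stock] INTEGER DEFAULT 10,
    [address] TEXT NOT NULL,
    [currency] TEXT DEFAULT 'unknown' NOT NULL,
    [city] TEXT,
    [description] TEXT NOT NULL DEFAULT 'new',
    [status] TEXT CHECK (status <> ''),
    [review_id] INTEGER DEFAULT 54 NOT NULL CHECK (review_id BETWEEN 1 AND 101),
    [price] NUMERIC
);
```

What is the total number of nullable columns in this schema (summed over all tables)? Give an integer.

19

shipments: 5 nullable (total, price, sku, phone, name — PK (shipment_id) and explicit NOT NULL columns excluded).
payments: 1 nullable (notes — PK (payment_id) and explicit NOT NULL columns excluded).
warehouses: 5 nullable (discount, warehouse_id, country, city, barcode — PK (title) and explicit NOT NULL columns excluded).
categories: 3 nullable (email, stock, region — PK (category_id) and explicit NOT NULL columns excluded).
reviews: 5 nullable (carrier, stock, city, status, price — PK none and explicit NOT NULL columns excluded).
Total: 5 + 1 + 5 + 3 + 5 = 19.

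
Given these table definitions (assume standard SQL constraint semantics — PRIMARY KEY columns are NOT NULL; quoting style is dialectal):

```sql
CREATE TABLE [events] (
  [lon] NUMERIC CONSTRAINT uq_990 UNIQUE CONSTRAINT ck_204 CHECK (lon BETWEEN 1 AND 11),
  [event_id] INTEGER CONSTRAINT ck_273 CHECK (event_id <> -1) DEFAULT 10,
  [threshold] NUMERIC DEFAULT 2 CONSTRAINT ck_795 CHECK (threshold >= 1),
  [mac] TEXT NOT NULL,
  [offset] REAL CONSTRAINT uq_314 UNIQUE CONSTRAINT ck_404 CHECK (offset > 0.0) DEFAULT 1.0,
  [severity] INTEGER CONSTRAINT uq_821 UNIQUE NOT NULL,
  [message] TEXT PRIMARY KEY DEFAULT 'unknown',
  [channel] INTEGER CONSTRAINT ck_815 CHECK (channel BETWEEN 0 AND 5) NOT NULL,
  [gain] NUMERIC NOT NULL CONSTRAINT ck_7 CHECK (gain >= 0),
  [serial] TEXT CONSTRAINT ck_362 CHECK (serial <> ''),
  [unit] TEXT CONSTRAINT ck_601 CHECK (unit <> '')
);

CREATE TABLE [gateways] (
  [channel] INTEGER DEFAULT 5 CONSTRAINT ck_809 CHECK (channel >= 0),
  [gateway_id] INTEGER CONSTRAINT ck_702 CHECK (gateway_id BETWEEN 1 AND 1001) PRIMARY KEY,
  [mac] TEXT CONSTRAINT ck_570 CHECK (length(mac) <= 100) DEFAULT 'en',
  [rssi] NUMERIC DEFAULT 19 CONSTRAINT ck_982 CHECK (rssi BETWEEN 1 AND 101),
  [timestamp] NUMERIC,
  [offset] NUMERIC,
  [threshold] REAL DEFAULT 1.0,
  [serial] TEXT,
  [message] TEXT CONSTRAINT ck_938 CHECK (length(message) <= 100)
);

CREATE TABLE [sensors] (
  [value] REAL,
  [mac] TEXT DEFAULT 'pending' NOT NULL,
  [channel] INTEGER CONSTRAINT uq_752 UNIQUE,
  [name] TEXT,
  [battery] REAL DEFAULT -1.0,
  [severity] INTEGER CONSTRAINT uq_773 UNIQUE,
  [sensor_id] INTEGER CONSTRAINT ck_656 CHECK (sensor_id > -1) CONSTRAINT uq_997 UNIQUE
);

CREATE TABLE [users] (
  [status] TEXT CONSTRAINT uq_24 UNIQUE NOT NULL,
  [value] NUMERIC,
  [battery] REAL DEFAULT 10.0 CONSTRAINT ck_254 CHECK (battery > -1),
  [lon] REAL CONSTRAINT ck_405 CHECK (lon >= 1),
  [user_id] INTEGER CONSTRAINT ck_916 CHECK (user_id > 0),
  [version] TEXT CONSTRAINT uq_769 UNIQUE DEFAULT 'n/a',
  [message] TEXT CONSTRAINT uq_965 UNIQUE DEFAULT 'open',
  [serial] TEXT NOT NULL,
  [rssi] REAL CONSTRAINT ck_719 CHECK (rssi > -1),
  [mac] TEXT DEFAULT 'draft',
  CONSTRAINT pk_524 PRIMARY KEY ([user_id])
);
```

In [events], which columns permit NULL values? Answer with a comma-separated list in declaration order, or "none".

- lon: CHECK does not forbid NULL (a CHECK constraint passes when its expression is NULL) → nullable.
- event_id: CHECK does not forbid NULL (a CHECK constraint passes when its expression is NULL) → nullable.
- threshold: CHECK does not forbid NULL (a CHECK constraint passes when its expression is NULL) → nullable.
- mac: declared NOT NULL → not nullable.
- offset: CHECK does not forbid NULL (a CHECK constraint passes when its expression is NULL) → nullable.
- severity: declared NOT NULL → not nullable.
- message: part of the PRIMARY KEY, which implies NOT NULL → not nullable.
- channel: declared NOT NULL → not nullable.
- gain: declared NOT NULL → not nullable.
- serial: CHECK does not forbid NULL (a CHECK constraint passes when its expression is NULL) → nullable.
- unit: CHECK does not forbid NULL (a CHECK constraint passes when its expression is NULL) → nullable.

lon, event_id, threshold, offset, serial, unit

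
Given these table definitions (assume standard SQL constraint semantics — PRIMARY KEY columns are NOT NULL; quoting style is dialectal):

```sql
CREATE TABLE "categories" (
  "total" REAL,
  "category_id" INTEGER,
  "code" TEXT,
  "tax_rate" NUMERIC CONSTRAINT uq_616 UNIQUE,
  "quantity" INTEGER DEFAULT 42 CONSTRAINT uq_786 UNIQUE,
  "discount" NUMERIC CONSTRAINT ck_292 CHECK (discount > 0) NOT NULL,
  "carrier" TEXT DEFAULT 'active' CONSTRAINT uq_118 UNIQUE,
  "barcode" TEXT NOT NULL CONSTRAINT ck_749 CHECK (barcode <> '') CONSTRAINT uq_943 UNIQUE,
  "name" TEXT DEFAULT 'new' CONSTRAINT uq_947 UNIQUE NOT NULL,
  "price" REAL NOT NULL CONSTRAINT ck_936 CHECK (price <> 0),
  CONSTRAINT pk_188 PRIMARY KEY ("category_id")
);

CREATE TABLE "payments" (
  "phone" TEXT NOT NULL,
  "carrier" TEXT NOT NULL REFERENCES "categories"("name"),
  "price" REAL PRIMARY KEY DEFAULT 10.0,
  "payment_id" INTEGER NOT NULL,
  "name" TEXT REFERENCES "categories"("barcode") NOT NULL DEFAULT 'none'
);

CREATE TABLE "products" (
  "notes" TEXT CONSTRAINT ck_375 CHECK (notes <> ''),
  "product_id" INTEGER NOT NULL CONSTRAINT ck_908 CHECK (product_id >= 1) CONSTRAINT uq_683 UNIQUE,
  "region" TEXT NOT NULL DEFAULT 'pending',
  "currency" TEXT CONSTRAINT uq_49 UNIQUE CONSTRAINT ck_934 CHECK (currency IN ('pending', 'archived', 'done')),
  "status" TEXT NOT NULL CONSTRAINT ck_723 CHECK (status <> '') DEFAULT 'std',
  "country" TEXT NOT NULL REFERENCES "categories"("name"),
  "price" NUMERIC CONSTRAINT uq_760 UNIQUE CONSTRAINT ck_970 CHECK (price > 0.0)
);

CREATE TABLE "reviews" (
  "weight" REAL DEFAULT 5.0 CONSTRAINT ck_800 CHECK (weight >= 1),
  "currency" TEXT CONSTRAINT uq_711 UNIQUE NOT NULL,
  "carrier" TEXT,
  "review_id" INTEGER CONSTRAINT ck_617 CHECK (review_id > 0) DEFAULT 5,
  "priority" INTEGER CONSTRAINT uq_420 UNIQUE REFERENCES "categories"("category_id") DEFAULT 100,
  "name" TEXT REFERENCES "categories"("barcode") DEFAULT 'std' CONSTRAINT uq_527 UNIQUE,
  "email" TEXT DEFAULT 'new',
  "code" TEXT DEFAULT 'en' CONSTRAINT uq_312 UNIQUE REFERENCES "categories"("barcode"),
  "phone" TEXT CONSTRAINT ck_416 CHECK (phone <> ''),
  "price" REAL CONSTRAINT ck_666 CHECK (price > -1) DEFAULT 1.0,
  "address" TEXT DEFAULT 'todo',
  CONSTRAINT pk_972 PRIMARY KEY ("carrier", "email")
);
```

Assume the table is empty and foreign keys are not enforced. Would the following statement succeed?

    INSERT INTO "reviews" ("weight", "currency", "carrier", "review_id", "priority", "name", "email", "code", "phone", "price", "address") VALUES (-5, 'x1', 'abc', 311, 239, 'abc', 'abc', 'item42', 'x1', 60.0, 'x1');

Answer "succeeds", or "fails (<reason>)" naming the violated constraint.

The value -5 for weight violates CHECK (weight >= 1).

fails (CHECK on weight)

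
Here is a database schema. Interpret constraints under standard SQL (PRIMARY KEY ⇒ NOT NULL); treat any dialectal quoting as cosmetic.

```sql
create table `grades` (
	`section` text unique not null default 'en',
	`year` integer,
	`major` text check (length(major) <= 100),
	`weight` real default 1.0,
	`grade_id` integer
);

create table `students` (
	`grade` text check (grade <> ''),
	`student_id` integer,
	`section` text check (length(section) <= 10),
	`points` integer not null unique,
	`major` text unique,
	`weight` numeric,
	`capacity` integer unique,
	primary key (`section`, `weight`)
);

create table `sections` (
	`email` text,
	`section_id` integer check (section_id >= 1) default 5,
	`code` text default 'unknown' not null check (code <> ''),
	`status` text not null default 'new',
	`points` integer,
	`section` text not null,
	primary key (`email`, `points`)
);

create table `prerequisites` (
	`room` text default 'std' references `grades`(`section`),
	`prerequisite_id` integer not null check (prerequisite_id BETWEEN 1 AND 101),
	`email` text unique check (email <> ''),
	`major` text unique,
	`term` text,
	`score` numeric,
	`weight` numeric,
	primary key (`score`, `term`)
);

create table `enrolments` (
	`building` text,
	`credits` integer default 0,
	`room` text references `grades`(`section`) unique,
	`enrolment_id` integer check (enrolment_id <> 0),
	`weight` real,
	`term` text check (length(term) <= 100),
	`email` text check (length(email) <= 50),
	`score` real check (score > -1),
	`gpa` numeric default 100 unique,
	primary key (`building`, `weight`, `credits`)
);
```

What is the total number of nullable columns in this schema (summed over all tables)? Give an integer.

19

grades: 4 nullable (year, major, weight, grade_id — PK none and explicit NOT NULL columns excluded).
students: 4 nullable (grade, student_id, major, capacity — PK (section, weight) and explicit NOT NULL columns excluded).
sections: 1 nullable (section_id — PK (email, points) and explicit NOT NULL columns excluded).
prerequisites: 4 nullable (room, email, major, weight — PK (score, term) and explicit NOT NULL columns excluded).
enrolments: 6 nullable (room, enrolment_id, term, email, score, gpa — PK (building, weight, credits) and explicit NOT NULL columns excluded).
Total: 4 + 4 + 1 + 4 + 6 = 19.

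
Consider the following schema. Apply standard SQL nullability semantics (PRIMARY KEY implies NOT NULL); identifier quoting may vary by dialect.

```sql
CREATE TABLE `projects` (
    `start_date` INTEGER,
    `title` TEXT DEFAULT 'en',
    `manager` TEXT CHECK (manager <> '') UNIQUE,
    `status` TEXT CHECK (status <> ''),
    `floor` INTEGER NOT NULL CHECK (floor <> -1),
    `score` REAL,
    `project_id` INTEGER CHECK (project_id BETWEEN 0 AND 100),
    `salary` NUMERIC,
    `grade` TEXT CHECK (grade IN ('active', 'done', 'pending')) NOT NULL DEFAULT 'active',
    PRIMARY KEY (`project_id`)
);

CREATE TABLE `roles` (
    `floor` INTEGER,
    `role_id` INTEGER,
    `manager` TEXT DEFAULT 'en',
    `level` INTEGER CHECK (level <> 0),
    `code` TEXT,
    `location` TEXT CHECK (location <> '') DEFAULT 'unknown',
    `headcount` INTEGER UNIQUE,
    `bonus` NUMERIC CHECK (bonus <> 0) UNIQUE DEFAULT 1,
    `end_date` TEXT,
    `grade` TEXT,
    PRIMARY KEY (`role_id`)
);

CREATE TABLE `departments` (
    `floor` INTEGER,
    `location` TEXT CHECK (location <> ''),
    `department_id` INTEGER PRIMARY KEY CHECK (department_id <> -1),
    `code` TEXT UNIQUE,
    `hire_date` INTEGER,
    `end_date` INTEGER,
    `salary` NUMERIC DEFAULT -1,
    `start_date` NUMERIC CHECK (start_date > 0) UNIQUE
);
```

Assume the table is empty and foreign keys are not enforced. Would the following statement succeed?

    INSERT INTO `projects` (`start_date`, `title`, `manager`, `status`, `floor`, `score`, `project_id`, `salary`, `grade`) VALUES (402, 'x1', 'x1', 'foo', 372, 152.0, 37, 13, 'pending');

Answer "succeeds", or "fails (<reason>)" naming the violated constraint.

NOT NULL columns: floor is supplied; grade is supplied; project_id is supplied.
CHECK constraints: 'x1' satisfies (manager <> ''); 'foo' satisfies (status <> ''); 372 satisfies (floor <> -1); 37 satisfies (project_id BETWEEN 0 AND 100); 'pending' satisfies (grade IN ('active', 'done', 'pending')).
No constraint is violated.

succeeds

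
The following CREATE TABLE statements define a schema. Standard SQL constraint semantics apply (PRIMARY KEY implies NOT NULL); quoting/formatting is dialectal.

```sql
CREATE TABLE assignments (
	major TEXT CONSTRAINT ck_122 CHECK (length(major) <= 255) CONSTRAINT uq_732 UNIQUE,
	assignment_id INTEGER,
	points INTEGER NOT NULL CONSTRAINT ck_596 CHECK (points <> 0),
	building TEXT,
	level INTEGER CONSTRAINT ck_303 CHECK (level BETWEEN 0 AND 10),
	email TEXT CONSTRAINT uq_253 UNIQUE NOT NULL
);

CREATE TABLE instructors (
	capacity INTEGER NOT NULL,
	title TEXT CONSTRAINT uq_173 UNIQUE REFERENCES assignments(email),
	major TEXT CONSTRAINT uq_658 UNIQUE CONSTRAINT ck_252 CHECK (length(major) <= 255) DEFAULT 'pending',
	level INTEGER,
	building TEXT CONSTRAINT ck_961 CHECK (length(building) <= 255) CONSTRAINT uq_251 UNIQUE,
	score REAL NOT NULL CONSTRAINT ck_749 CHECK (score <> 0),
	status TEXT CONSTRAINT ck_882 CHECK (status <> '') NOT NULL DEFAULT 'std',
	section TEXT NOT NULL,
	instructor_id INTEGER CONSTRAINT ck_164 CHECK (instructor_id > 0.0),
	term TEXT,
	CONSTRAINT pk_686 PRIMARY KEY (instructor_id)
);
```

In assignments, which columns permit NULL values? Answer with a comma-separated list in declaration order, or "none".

major, assignment_id, building, level

- major: CHECK does not forbid NULL (a CHECK constraint passes when its expression is NULL) → nullable.
- assignment_id: no NOT NULL constraint applies → nullable.
- points: declared NOT NULL → not nullable.
- building: no NOT NULL constraint applies → nullable.
- level: CHECK does not forbid NULL (a CHECK constraint passes when its expression is NULL) → nullable.
- email: declared NOT NULL → not nullable.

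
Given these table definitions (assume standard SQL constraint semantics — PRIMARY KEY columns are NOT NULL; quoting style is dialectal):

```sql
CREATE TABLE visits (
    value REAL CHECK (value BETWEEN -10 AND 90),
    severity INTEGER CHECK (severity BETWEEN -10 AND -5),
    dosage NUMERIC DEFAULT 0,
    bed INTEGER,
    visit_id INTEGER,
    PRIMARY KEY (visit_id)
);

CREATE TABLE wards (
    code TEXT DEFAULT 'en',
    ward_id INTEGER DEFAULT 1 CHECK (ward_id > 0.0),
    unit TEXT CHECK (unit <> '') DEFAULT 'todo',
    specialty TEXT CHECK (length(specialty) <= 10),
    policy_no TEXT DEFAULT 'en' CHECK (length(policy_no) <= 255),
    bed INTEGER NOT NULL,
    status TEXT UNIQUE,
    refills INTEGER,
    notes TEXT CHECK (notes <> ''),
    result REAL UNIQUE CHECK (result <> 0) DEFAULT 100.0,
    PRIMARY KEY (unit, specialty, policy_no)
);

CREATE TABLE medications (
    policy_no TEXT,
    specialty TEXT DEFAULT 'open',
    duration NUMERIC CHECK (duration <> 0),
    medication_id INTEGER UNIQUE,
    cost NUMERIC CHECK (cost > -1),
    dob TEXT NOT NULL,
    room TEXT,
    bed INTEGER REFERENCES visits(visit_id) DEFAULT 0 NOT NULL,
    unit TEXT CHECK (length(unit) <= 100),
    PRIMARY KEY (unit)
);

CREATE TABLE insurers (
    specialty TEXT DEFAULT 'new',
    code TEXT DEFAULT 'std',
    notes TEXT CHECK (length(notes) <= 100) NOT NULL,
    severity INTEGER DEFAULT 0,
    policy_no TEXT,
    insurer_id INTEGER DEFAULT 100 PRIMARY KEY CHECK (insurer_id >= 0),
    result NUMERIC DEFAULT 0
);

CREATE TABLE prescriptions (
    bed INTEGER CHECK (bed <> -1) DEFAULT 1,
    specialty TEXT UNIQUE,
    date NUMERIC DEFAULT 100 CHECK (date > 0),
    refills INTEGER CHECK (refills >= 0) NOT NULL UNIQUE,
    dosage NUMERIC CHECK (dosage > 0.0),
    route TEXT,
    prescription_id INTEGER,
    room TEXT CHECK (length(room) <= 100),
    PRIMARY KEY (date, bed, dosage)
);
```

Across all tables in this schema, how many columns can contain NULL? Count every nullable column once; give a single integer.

visits: 4 nullable (value, severity, dosage, bed — PK (visit_id) and explicit NOT NULL columns excluded).
wards: 6 nullable (code, ward_id, status, refills, notes, result — PK (unit, specialty, policy_no) and explicit NOT NULL columns excluded).
medications: 6 nullable (policy_no, specialty, duration, medication_id, cost, room — PK (unit) and explicit NOT NULL columns excluded).
insurers: 5 nullable (specialty, code, severity, policy_no, result — PK (insurer_id) and explicit NOT NULL columns excluded).
prescriptions: 4 nullable (specialty, route, prescription_id, room — PK (date, bed, dosage) and explicit NOT NULL columns excluded).
Total: 4 + 6 + 6 + 5 + 4 = 25.

25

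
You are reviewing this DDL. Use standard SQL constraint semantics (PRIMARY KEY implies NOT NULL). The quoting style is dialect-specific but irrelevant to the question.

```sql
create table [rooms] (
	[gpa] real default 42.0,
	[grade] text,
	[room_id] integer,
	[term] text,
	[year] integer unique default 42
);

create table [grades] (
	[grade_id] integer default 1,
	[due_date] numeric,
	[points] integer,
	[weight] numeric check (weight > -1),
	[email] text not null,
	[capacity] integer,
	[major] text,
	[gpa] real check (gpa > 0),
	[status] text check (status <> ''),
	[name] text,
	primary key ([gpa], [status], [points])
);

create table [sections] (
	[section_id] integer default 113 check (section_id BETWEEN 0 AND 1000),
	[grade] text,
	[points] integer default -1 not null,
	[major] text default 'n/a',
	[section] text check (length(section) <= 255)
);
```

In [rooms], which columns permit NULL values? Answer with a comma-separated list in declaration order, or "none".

gpa, grade, room_id, term, year

- gpa: DEFAULT only fills an omitted column; an explicit NULL is still allowed → nullable.
- grade: no NOT NULL constraint applies → nullable.
- room_id: no NOT NULL constraint applies → nullable.
- term: no NOT NULL constraint applies → nullable.
- year: UNIQUE does not imply NOT NULL → nullable.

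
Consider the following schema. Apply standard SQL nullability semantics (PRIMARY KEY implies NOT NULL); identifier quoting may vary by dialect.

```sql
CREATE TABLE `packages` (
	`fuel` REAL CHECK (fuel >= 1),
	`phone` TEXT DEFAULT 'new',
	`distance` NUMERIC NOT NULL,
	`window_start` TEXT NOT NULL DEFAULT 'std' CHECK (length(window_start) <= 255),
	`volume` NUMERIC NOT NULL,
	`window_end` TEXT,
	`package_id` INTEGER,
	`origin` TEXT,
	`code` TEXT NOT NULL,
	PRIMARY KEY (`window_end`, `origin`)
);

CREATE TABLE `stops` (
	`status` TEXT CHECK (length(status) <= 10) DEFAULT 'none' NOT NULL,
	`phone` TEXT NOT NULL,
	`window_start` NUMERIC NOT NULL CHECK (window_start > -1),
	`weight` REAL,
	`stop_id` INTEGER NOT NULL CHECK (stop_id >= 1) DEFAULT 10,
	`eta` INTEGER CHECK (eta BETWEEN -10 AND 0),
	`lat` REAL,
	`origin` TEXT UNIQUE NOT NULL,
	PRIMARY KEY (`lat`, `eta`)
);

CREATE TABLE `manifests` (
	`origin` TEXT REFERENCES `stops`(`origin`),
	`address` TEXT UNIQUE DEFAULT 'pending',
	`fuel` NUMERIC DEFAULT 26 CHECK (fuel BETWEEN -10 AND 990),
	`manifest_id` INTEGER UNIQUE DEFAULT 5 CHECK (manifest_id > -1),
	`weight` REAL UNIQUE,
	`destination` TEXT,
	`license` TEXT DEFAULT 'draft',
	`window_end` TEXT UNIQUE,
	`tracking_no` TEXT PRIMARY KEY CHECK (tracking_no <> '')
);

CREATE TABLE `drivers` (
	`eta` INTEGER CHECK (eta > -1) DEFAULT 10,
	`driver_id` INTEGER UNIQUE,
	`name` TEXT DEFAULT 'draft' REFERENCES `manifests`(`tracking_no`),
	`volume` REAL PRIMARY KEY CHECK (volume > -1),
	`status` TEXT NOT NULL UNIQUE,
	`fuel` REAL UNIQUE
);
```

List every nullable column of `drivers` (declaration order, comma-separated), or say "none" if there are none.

- eta: CHECK does not forbid NULL (a CHECK constraint passes when its expression is NULL) → nullable.
- driver_id: UNIQUE does not imply NOT NULL → nullable.
- name: a foreign key column may be NULL unless separately constrained → nullable.
- volume: part of the PRIMARY KEY, which implies NOT NULL → not nullable.
- status: declared NOT NULL → not nullable.
- fuel: UNIQUE does not imply NOT NULL → nullable.

eta, driver_id, name, fuel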